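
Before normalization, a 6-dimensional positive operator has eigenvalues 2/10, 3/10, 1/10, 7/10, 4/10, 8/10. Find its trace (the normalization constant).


tr(M) = sum of eigenvalues
= 2/10 + 3/10 + 1/10 + 7/10 + 4/10 + 8/10
= 25/10
= 2.5000

2.5000


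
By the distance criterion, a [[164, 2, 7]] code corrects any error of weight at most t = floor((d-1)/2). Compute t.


Code parameters: [[164, 2, 7]], distance d = 7.
Number of correctable errors = floor((d-1)/2)
= floor((7 - 1)/2)
= floor(6/2)
= 3

3


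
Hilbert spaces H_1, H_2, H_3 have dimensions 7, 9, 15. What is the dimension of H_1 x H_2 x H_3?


dim(H_1 x H_2 x H_3) = 7 * 9 * 15
= 63 * 15
= 945

945


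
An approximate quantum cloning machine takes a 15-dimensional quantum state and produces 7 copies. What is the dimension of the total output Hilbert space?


Output space = H^(tensor 7) where dim(H) = 15
dim = 15^7
= 225 (after 2 factors)
= 3375 (after 3 factors)
= 50625 (after 4 factors)
= 759375 (after 5 factors)
= 11390625 (after 6 factors)
= 170859375 (after 7 factors)
= 170859375

170859375


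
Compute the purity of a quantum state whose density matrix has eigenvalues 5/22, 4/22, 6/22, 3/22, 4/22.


tr(rho^2) = sum of eigenvalues squared
= (5/22)^2 + (4/22)^2 + (6/22)^2 + (3/22)^2 + (4/22)^2
= (25 + 16 + 36 + 9 + 16) / 484
= 102/484
= 0.2107

0.2107


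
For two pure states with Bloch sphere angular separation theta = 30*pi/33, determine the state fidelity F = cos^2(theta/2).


For states separated by angle theta on Bloch sphere:
F = cos^2(theta/2)
theta = 30*pi/33 = 2.8560
theta/2 = 1.4280
cos(theta/2) = 0.1423
F = 0.0203

0.0203


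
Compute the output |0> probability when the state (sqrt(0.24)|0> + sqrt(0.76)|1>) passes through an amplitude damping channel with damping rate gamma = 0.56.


For amplitude damping with parameter gamma on state sqrt(a)|0> + sqrt(b)|1>:
alpha^2 = 0.24, beta^2 = 0.76
P(|0>) = alpha^2 + gamma * beta^2
= 0.24 + 0.56 * 0.76
= 0.24 + 0.4256
= 0.6656

0.6656


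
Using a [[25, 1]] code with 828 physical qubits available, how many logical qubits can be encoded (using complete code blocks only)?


Each code block uses 25 physical qubits for 1 logical qubit(s).
Number of complete blocks = floor(828 / 25) = 33
Logical qubits = 33 * 1
= 33

33


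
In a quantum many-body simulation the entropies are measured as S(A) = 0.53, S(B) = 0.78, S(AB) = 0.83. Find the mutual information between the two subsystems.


I(A:B) = S(A) + S(B) - S(AB)
= 0.53 + 0.78 - 0.83
= 0.4800

0.4800


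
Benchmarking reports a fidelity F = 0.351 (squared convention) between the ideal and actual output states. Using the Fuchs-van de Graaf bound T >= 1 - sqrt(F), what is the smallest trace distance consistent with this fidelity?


Fuchs-van de Graaf (squared-fidelity convention): 1 - sqrt(F) <= T <= sqrt(1 - F).
Lower bound: T >= 1 - sqrt(F)
sqrt(F) = sqrt(0.351) = 0.5925
T >= 1 - 0.5925
T >= 0.4075

0.4075


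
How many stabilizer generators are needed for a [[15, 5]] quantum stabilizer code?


For an [[n,k]] stabilizer code:
Number of stabilizer generators = n - k
= 15 - 5
= 10

10


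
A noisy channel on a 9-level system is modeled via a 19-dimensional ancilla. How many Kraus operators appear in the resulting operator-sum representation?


Tracing out the environment in an orthonormal basis {|i>_E} gives Kraus operators K_i = <i|_E U |0>_E.
Number of Kraus operators = dim(H_env) = d_env
= 19

19


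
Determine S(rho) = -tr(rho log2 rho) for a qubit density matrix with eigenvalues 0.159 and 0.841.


S = -p*log2(p) - (1-p)*log2(1-p)
p = 0.1590, 1-p = 0.8410
= -0.1590 * log2(0.1590) - 0.8410 * log2(0.8410)
= -(-0.4218) - (-0.2101)
= 0.6319

0.6319


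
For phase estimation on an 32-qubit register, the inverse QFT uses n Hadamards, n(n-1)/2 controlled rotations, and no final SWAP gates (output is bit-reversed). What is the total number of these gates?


Hadamard gates: 32
Controlled rotations: n*(n-1)/2 = 32*31/2 = 496
SWAP gates: 0 (omitted)
Total = 32 + 496
= 528

528


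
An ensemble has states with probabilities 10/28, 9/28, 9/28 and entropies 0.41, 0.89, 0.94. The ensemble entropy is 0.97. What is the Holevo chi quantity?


chi = S(rho) - sum_i p_i * S(rho_i)
Weighted entropy = 10/28 * 0.41 + 9/28 * 0.89 + 9/28 * 0.94
= 0.7346
chi = 0.97 - 0.7346
= 0.2354

0.2354


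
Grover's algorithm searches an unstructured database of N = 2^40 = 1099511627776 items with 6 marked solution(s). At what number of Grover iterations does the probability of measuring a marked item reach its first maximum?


After j Grover iterations the success probability is P(j) = sin^2((2j+1)*theta), where sin(theta) = sqrt(k/N).
N = 2^40 = 1099511627776, k = 6
sin(theta) = sqrt(k/N) = 2.336015456e-06
theta = arcsin(sqrt(k/N)) = 2.336015456e-06 rad
P(j) reaches its first maximum when (2j+1)*theta is as close as possible to pi/2, i.e. j = round(pi/(4*theta) - 1/2).
pi/(4*theta) - 1/2 = 336212.2427
(For comparison, the common estimate pi/4 * sqrt(N/k) = 336212.7427; the exact maximiser is used here.)
Optimal iterations = 336212

336212


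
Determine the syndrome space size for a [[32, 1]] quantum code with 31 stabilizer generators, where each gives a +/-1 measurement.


Each stabilizer generator gives a binary (+1 or -1) measurement outcome.
With 31 independent generators:
Total syndromes = 2^31
= 2147483648

2147483648


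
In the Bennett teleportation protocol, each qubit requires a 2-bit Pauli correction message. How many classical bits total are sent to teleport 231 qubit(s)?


Quantum teleportation requires 2 classical bits per qubit teleported.
231 qubit(s) -> 2 * 231 = 462 classical bits

462


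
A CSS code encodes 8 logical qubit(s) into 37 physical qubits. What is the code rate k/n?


Code rate R = k/n
= 8/37
= 0.2162

0.2162


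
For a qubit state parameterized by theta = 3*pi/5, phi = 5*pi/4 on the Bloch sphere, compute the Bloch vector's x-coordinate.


theta = 1.8850, phi = 3.9270
r_x = sin(theta)*cos(phi) = 0.9511 * -0.7071
r_x = -0.6725

-0.6725


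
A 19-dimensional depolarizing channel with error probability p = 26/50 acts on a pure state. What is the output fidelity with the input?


F = (1-p) + p/d
= (1 - 0.5200) + 0.5200/19
= 0.4800 + 0.0274
= 0.5074

0.5074


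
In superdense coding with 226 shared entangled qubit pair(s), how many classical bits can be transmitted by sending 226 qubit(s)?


Superdense coding allows 2 classical bits per shared entangled pair.
226 pair(s) -> 2 * 226 = 452 classical bits

452


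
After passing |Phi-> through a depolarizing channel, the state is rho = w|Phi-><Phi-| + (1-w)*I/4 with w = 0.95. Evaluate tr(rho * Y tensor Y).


|Phi-> = (|00> - |11>)/sqrt(2)
For the pure Bell state, <Y_A Y_B> = +1 (Bell-state Pauli correlator).
The maximally-mixed part I/4 has tr(I/4 * P tensor P) = 0 for any traceless Pauli P.
So <Y_A Y_B>_rho = w * (+1) + (1 - w) * 0
= 0.95 * (+1)
= 0.9500

0.9500


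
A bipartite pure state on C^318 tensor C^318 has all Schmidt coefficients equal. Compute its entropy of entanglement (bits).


For a maximally entangled state in d x d:
S = log2(d) = log2(318)
= 8.3129

8.3129


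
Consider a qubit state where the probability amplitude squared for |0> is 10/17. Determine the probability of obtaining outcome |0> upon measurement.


|alpha|^2 = 10/17 = 0.5882
|beta|^2 = 1 - 10/17 = 7/17 = 0.4118
P(|0>) = |alpha|^2 = 0.5882

0.5882


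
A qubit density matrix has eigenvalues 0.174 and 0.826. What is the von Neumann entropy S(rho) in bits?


S = -p*log2(p) - (1-p)*log2(1-p)
p = 0.1740, 1-p = 0.8260
= -0.1740 * log2(0.1740) - 0.8260 * log2(0.8260)
= -(-0.4390) - (-0.2278)
= 0.6668

0.6668


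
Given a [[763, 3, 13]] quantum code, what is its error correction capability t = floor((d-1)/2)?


Code parameters: [[763, 3, 13]], distance d = 13.
Number of correctable errors = floor((d-1)/2)
= floor((13 - 1)/2)
= floor(12/2)
= 6

6


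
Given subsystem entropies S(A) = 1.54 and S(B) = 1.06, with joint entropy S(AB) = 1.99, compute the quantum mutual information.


I(A:B) = S(A) + S(B) - S(AB)
= 1.54 + 1.06 - 1.99
= 0.6100

0.6100


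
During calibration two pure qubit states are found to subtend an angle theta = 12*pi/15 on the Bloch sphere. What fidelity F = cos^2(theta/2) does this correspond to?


For states separated by angle theta on Bloch sphere:
F = cos^2(theta/2)
theta = 12*pi/15 = 2.5133
theta/2 = 1.2566
cos(theta/2) = 0.3090
F = 0.0955

0.0955


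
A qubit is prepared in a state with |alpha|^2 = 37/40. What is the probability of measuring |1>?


|alpha|^2 = 37/40 = 0.9250
|beta|^2 = 1 - 37/40 = 3/40 = 0.0750
P(|1>) = |beta|^2 = 0.0750

0.0750


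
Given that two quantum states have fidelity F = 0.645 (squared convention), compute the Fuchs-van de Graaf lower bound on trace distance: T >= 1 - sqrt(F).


Fuchs-van de Graaf (squared-fidelity convention): 1 - sqrt(F) <= T <= sqrt(1 - F).
Lower bound: T >= 1 - sqrt(F)
sqrt(F) = sqrt(0.645) = 0.8031
T >= 1 - 0.8031
T >= 0.1969

0.1969


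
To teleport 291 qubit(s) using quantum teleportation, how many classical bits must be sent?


Quantum teleportation requires 2 classical bits per qubit teleported.
291 qubit(s) -> 2 * 291 = 582 classical bits

582


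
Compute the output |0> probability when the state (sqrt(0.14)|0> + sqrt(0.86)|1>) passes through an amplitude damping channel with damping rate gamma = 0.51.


For amplitude damping with parameter gamma on state sqrt(a)|0> + sqrt(b)|1>:
alpha^2 = 0.14, beta^2 = 0.86
P(|0>) = alpha^2 + gamma * beta^2
= 0.14 + 0.51 * 0.86
= 0.14 + 0.4386
= 0.5786

0.5786


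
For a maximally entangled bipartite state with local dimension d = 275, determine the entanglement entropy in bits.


For a maximally entangled state in d x d:
S = log2(d) = log2(275)
= 8.1033

8.1033


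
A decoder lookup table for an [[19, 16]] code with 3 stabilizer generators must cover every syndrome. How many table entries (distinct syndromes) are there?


Each stabilizer generator gives a binary (+1 or -1) measurement outcome.
With 3 independent generators:
Total syndromes = 2^3
= 8

8


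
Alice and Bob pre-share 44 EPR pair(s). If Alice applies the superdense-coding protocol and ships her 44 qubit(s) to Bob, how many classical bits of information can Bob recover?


Superdense coding allows 2 classical bits per shared entangled pair.
44 pair(s) -> 2 * 44 = 88 classical bits

88


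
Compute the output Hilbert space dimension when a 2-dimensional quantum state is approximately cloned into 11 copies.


Output space = H^(tensor 11) where dim(H) = 2
dim = 2^11
= 4 (after 2 factors)
= 8 (after 3 factors)
= 16 (after 4 factors)
= 32 (after 5 factors)
= 64 (after 6 factors)
= 128 (after 7 factors)
= 256 (after 8 factors)
= 512 (after 9 factors)
= 1024 (after 10 factors)
= 2048 (after 11 factors)
= 2048

2048


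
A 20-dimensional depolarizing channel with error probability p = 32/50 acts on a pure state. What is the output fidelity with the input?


F = (1-p) + p/d
= (1 - 0.6400) + 0.6400/20
= 0.3600 + 0.0320
= 0.3920

0.3920


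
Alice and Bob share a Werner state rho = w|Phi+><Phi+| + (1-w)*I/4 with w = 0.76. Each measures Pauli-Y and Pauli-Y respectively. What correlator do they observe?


|Phi+> = (|00> + |11>)/sqrt(2)
For the pure Bell state, <Y_A Y_B> = -1 (Bell-state Pauli correlator).
The maximally-mixed part I/4 has tr(I/4 * P tensor P) = 0 for any traceless Pauli P.
So <Y_A Y_B>_rho = w * (-1) + (1 - w) * 0
= 0.76 * (-1)
= -0.7600

-0.7600


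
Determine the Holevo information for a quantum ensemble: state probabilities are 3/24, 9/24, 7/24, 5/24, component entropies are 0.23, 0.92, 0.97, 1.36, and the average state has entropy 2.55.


chi = S(rho) - sum_i p_i * S(rho_i)
Weighted entropy = 3/24 * 0.23 + 9/24 * 0.92 + 7/24 * 0.97 + 5/24 * 1.36
= 0.9400
chi = 2.55 - 0.9400
= 1.6100

1.6100


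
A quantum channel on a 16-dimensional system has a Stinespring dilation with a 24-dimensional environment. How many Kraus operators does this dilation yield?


Tracing out the environment in an orthonormal basis {|i>_E} gives Kraus operators K_i = <i|_E U |0>_E.
Number of Kraus operators = dim(H_env) = d_env
= 24

24


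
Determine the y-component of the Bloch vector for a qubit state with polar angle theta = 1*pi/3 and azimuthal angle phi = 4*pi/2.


theta = 1.0472, phi = 6.2832
r_y = sin(theta)*sin(phi) = 0.8660 * 0.0000
r_y = 0.0000

0.0000


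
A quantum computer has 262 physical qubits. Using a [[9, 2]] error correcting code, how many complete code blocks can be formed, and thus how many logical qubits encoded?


Each code block uses 9 physical qubits for 2 logical qubit(s).
Number of complete blocks = floor(262 / 9) = 29
Logical qubits = 29 * 2
= 58

58


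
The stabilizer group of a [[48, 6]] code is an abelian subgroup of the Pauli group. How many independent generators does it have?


For an [[n,k]] stabilizer code:
Number of stabilizer generators = n - k
= 48 - 6
= 42

42


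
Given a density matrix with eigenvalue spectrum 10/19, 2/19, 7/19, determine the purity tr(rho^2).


tr(rho^2) = sum of eigenvalues squared
= (10/19)^2 + (2/19)^2 + (7/19)^2
= (100 + 4 + 49) / 361
= 153/361
= 0.4238

0.4238


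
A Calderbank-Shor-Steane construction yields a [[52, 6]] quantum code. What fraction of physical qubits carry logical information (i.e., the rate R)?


Code rate R = k/n
= 6/52
= 0.1154

0.1154


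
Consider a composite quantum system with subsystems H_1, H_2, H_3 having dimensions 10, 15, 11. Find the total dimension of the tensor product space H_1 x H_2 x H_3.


dim(H_1 x H_2 x H_3) = 10 * 15 * 11
= 150 * 11
= 1650

1650


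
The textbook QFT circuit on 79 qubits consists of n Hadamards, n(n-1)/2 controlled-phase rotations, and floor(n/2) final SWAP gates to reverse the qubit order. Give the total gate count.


Hadamard gates: 79
Controlled rotations: n*(n-1)/2 = 79*78/2 = 3081
SWAP gates: floor(n/2) = floor(79/2) = 39
Total = 79 + 3081 + 39
= 3199

3199


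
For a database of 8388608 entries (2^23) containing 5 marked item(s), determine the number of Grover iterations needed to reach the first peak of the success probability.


After j Grover iterations the success probability is P(j) = sin^2((2j+1)*theta), where sin(theta) = sqrt(k/N).
N = 2^23 = 8388608, k = 5
sin(theta) = sqrt(k/N) = 0.0007720404444
theta = arcsin(sqrt(k/N)) = 0.0007720405211 rad
P(j) reaches its first maximum when (2j+1)*theta is as close as possible to pi/2, i.e. j = round(pi/(4*theta) - 1/2).
pi/(4*theta) - 1/2 = 1016.8017
(For comparison, the common estimate pi/4 * sqrt(N/k) = 1017.3018; the exact maximiser is used here.)
Optimal iterations = 1017

1017


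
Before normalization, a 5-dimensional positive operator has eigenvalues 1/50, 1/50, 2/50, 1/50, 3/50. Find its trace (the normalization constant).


tr(M) = sum of eigenvalues
= 1/50 + 1/50 + 2/50 + 1/50 + 3/50
= 8/50
= 0.1600

0.1600


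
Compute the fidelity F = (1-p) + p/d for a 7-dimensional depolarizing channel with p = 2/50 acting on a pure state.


F = (1-p) + p/d
= (1 - 0.0400) + 0.0400/7
= 0.9600 + 0.0057
= 0.9657

0.9657


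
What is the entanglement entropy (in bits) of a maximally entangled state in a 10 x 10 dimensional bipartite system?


For a maximally entangled state in d x d:
S = log2(d) = log2(10)
= 3.3219

3.3219


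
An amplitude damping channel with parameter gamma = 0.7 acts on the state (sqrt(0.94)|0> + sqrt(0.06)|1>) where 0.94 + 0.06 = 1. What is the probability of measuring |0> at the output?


For amplitude damping with parameter gamma on state sqrt(a)|0> + sqrt(b)|1>:
alpha^2 = 0.94, beta^2 = 0.06
P(|0>) = alpha^2 + gamma * beta^2
= 0.94 + 0.7 * 0.06
= 0.94 + 0.0420
= 0.9820

0.9820


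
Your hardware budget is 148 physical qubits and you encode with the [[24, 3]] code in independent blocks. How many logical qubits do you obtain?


Each code block uses 24 physical qubits for 3 logical qubit(s).
Number of complete blocks = floor(148 / 24) = 6
Logical qubits = 6 * 3
= 18

18


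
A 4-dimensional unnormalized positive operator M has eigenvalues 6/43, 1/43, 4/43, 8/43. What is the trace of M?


tr(M) = sum of eigenvalues
= 6/43 + 1/43 + 4/43 + 8/43
= 19/43
= 0.4419

0.4419


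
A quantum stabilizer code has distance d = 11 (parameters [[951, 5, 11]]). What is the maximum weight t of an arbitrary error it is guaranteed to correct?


Code parameters: [[951, 5, 11]], distance d = 11.
Number of correctable errors = floor((d-1)/2)
= floor((11 - 1)/2)
= floor(10/2)
= 5

5


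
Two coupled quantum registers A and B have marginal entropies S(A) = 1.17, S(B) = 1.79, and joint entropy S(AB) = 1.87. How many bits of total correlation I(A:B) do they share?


I(A:B) = S(A) + S(B) - S(AB)
= 1.17 + 1.79 - 1.87
= 1.0900

1.0900


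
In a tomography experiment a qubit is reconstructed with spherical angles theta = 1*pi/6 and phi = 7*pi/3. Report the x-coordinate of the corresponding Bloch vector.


theta = 0.5236, phi = 7.3304
r_x = sin(theta)*cos(phi) = 0.5000 * 0.5000
r_x = 0.2500

0.2500


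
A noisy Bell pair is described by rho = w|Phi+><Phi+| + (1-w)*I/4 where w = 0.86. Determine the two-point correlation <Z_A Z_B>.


|Phi+> = (|00> + |11>)/sqrt(2)
For the pure Bell state, <Z_A Z_B> = +1 (Bell-state Pauli correlator).
The maximally-mixed part I/4 has tr(I/4 * P tensor P) = 0 for any traceless Pauli P.
So <Z_A Z_B>_rho = w * (+1) + (1 - w) * 0
= 0.86 * (+1)
= 0.8600

0.8600


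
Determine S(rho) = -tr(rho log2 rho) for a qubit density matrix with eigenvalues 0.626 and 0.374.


S = -p*log2(p) - (1-p)*log2(1-p)
p = 0.6260, 1-p = 0.3740
= -0.6260 * log2(0.6260) - 0.3740 * log2(0.3740)
= -(-0.4230) - (-0.5307)
= 0.9537

0.9537


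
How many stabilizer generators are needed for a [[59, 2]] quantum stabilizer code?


For an [[n,k]] stabilizer code:
Number of stabilizer generators = n - k
= 59 - 2
= 57

57


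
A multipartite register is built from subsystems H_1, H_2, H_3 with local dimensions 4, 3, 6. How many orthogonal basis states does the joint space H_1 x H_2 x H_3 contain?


dim(H_1 x H_2 x H_3) = 4 * 3 * 6
= 12 * 6
= 72

72


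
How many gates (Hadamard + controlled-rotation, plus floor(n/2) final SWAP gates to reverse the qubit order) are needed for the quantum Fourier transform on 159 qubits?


Hadamard gates: 159
Controlled rotations: n*(n-1)/2 = 159*158/2 = 12561
SWAP gates: floor(n/2) = floor(159/2) = 79
Total = 159 + 12561 + 79
= 12799

12799


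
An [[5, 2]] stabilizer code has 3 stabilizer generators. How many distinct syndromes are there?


Each stabilizer generator gives a binary (+1 or -1) measurement outcome.
With 3 independent generators:
Total syndromes = 2^3
= 8

8


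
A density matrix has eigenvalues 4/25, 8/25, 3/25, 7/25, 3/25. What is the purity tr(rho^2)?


tr(rho^2) = sum of eigenvalues squared
= (4/25)^2 + (8/25)^2 + (3/25)^2 + (7/25)^2 + (3/25)^2
= (16 + 64 + 9 + 49 + 9) / 625
= 147/625
= 0.2352

0.2352


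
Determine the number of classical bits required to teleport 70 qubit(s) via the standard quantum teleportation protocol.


Quantum teleportation requires 2 classical bits per qubit teleported.
70 qubit(s) -> 2 * 70 = 140 classical bits

140


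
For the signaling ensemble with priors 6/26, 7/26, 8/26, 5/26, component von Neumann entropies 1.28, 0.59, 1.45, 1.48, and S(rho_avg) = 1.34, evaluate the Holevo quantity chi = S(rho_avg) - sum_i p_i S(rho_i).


chi = S(rho) - sum_i p_i * S(rho_i)
Weighted entropy = 6/26 * 1.28 + 7/26 * 0.59 + 8/26 * 1.45 + 5/26 * 1.48
= 1.1850
chi = 1.34 - 1.1850
= 0.1550

0.1550


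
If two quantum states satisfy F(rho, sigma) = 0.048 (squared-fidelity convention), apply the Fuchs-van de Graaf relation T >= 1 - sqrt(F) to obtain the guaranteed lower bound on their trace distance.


Fuchs-van de Graaf (squared-fidelity convention): 1 - sqrt(F) <= T <= sqrt(1 - F).
Lower bound: T >= 1 - sqrt(F)
sqrt(F) = sqrt(0.048) = 0.2191
T >= 1 - 0.2191
T >= 0.7809

0.7809


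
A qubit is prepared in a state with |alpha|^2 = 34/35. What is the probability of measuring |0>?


|alpha|^2 = 34/35 = 0.9714
|beta|^2 = 1 - 34/35 = 1/35 = 0.0286
P(|0>) = |alpha|^2 = 0.9714

0.9714


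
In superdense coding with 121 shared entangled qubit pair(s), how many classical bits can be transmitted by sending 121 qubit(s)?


Superdense coding allows 2 classical bits per shared entangled pair.
121 pair(s) -> 2 * 121 = 242 classical bits

242


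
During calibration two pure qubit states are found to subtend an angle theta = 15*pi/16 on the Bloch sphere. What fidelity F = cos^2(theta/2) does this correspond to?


For states separated by angle theta on Bloch sphere:
F = cos^2(theta/2)
theta = 15*pi/16 = 2.9452
theta/2 = 1.4726
cos(theta/2) = 0.0980
F = 0.0096

0.0096


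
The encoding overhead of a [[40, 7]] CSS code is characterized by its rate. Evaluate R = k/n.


Code rate R = k/n
= 7/40
= 0.1750

0.1750


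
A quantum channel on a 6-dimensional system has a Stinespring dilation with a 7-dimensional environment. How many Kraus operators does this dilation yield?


Tracing out the environment in an orthonormal basis {|i>_E} gives Kraus operators K_i = <i|_E U |0>_E.
Number of Kraus operators = dim(H_env) = d_env
= 7

7


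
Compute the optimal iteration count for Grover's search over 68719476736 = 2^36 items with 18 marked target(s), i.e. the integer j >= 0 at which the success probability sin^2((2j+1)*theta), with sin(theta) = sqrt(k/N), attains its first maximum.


After j Grover iterations the success probability is P(j) = sin^2((2j+1)*theta), where sin(theta) = sqrt(k/N).
N = 2^36 = 68719476736, k = 18
sin(theta) = sqrt(k/N) = 1.618438983e-05
theta = arcsin(sqrt(k/N)) = 1.618438983e-05 rad
P(j) reaches its first maximum when (2j+1)*theta is as close as possible to pi/2, i.e. j = round(pi/(4*theta) - 1/2).
pi/(4*theta) - 1/2 = 48527.6294
(For comparison, the common estimate pi/4 * sqrt(N/k) = 48528.1294; the exact maximiser is used here.)
Optimal iterations = 48528

48528


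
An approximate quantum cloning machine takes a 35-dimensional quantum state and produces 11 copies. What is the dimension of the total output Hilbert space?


Output space = H^(tensor 11) where dim(H) = 35
dim = 35^11
= 1225 (after 2 factors)
= 42875 (after 3 factors)
= 1500625 (after 4 factors)
= 52521875 (after 5 factors)
= 1838265625 (after 6 factors)
= 64339296875 (after 7 factors)
= 2251875390625 (after 8 factors)
= 78815638671875 (after 9 factors)
= 2758547353515625 (after 10 factors)
= 96549157373046875 (after 11 factors)
= 96549157373046875

96549157373046875


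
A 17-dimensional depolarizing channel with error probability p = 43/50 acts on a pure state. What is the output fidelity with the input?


F = (1-p) + p/d
= (1 - 0.8600) + 0.8600/17
= 0.1400 + 0.0506
= 0.1906

0.1906


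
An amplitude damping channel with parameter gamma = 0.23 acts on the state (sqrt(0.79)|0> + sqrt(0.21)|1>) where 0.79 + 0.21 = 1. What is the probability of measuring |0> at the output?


For amplitude damping with parameter gamma on state sqrt(a)|0> + sqrt(b)|1>:
alpha^2 = 0.79, beta^2 = 0.21
P(|0>) = alpha^2 + gamma * beta^2
= 0.79 + 0.23 * 0.21
= 0.79 + 0.0483
= 0.8383

0.8383


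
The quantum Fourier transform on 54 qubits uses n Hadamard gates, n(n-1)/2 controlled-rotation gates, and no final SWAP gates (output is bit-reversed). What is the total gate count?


Hadamard gates: 54
Controlled rotations: n*(n-1)/2 = 54*53/2 = 1431
SWAP gates: 0 (omitted)
Total = 54 + 1431
= 1485

1485


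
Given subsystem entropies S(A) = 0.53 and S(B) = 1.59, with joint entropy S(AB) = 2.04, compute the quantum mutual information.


I(A:B) = S(A) + S(B) - S(AB)
= 0.53 + 1.59 - 2.04
= 0.0800

0.0800


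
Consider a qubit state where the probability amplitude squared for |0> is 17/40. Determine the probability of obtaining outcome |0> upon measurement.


|alpha|^2 = 17/40 = 0.4250
|beta|^2 = 1 - 17/40 = 23/40 = 0.5750
P(|0>) = |alpha|^2 = 0.4250

0.4250


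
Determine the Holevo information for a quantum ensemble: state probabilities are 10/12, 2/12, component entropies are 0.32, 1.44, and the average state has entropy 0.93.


chi = S(rho) - sum_i p_i * S(rho_i)
Weighted entropy = 10/12 * 0.32 + 2/12 * 1.44
= 0.5067
chi = 0.93 - 0.5067
= 0.4233

0.4233


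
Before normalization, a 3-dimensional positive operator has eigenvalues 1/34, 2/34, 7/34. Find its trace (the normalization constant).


tr(M) = sum of eigenvalues
= 1/34 + 2/34 + 7/34
= 10/34
= 0.2941

0.2941


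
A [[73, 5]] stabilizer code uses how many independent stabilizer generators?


For an [[n,k]] stabilizer code:
Number of stabilizer generators = n - k
= 73 - 5
= 68

68


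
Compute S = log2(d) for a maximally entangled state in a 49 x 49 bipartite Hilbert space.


For a maximally entangled state in d x d:
S = log2(d) = log2(49)
= 5.6147

5.6147


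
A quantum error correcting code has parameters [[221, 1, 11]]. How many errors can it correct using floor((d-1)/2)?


Code parameters: [[221, 1, 11]], distance d = 11.
Number of correctable errors = floor((d-1)/2)
= floor((11 - 1)/2)
= floor(10/2)
= 5

5


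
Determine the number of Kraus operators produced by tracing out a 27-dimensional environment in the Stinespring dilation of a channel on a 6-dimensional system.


Tracing out the environment in an orthonormal basis {|i>_E} gives Kraus operators K_i = <i|_E U |0>_E.
Number of Kraus operators = dim(H_env) = d_env
= 27

27


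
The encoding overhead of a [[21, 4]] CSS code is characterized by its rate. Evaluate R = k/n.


Code rate R = k/n
= 4/21
= 0.1905

0.1905


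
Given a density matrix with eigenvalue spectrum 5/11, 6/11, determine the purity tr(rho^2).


tr(rho^2) = sum of eigenvalues squared
= (5/11)^2 + (6/11)^2
= (25 + 36) / 121
= 61/121
= 0.5041

0.5041


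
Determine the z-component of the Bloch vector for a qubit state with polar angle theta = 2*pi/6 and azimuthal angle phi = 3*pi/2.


theta = 1.0472, phi = 4.7124
r_z = cos(theta) = 0.5000

0.5000


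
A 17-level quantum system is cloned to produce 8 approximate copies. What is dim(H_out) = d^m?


Output space = H^(tensor 8) where dim(H) = 17
dim = 17^8
= 289 (after 2 factors)
= 4913 (after 3 factors)
= 83521 (after 4 factors)
= 1419857 (after 5 factors)
= 24137569 (after 6 factors)
= 410338673 (after 7 factors)
= 6975757441 (after 8 factors)
= 6975757441

6975757441


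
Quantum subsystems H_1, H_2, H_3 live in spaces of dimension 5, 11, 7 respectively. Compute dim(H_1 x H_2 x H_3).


dim(H_1 x H_2 x H_3) = 5 * 11 * 7
= 55 * 7
= 385

385


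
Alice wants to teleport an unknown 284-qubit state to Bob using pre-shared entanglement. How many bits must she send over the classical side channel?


Quantum teleportation requires 2 classical bits per qubit teleported.
284 qubit(s) -> 2 * 284 = 568 classical bits

568


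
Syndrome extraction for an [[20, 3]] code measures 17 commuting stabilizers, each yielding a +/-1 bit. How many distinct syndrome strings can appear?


Each stabilizer generator gives a binary (+1 or -1) measurement outcome.
With 17 independent generators:
Total syndromes = 2^17
= 131072

131072


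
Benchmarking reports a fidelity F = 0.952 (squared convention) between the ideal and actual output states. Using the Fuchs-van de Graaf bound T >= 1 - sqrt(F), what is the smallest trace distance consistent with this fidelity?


Fuchs-van de Graaf (squared-fidelity convention): 1 - sqrt(F) <= T <= sqrt(1 - F).
Lower bound: T >= 1 - sqrt(F)
sqrt(F) = sqrt(0.952) = 0.9757
T >= 1 - 0.9757
T >= 0.0243

0.0243


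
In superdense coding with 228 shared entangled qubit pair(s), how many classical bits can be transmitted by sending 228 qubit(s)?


Superdense coding allows 2 classical bits per shared entangled pair.
228 pair(s) -> 2 * 228 = 456 classical bits

456


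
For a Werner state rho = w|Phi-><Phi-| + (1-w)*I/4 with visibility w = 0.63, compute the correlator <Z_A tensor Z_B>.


|Phi-> = (|00> - |11>)/sqrt(2)
For the pure Bell state, <Z_A Z_B> = +1 (Bell-state Pauli correlator).
The maximally-mixed part I/4 has tr(I/4 * P tensor P) = 0 for any traceless Pauli P.
So <Z_A Z_B>_rho = w * (+1) + (1 - w) * 0
= 0.63 * (+1)
= 0.6300

0.6300


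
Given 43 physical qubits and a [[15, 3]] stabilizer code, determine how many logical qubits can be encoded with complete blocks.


Each code block uses 15 physical qubits for 3 logical qubit(s).
Number of complete blocks = floor(43 / 15) = 2
Logical qubits = 2 * 3
= 6

6


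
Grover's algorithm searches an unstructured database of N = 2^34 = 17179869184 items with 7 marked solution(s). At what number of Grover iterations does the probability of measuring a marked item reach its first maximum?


After j Grover iterations the success probability is P(j) = sin^2((2j+1)*theta), where sin(theta) = sqrt(k/N).
N = 2^34 = 17179869184, k = 7
sin(theta) = sqrt(k/N) = 2.018548058e-05
theta = arcsin(sqrt(k/N)) = 2.018548059e-05 rad
P(j) reaches its first maximum when (2j+1)*theta is as close as possible to pi/2, i.e. j = round(pi/(4*theta) - 1/2).
pi/(4*theta) - 1/2 = 38908.5644
(For comparison, the common estimate pi/4 * sqrt(N/k) = 38909.0644; the exact maximiser is used here.)
Optimal iterations = 38909

38909


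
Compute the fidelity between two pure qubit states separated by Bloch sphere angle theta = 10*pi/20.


For states separated by angle theta on Bloch sphere:
F = cos^2(theta/2)
theta = 10*pi/20 = 1.5708
theta/2 = 0.7854
cos(theta/2) = 0.7071
F = 0.5000

0.5000


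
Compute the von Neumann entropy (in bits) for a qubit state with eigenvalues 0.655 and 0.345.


S = -p*log2(p) - (1-p)*log2(1-p)
p = 0.6550, 1-p = 0.3450
= -0.6550 * log2(0.6550) - 0.3450 * log2(0.3450)
= -(-0.3998) - (-0.5297)
= 0.9295

0.9295


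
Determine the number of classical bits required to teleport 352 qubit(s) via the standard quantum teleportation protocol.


Quantum teleportation requires 2 classical bits per qubit teleported.
352 qubit(s) -> 2 * 352 = 704 classical bits

704


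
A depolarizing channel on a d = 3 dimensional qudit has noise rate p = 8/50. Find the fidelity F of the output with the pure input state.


F = (1-p) + p/d
= (1 - 0.1600) + 0.1600/3
= 0.8400 + 0.0533
= 0.8933

0.8933


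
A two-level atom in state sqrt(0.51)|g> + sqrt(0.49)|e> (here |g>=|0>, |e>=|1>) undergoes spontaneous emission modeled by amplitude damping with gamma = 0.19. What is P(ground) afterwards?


For amplitude damping with parameter gamma on state sqrt(a)|0> + sqrt(b)|1>:
alpha^2 = 0.51, beta^2 = 0.49
P(|0>) = alpha^2 + gamma * beta^2
= 0.51 + 0.19 * 0.49
= 0.51 + 0.0931
= 0.6031

0.6031


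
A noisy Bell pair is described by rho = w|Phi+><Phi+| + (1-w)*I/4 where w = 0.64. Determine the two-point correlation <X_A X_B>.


|Phi+> = (|00> + |11>)/sqrt(2)
For the pure Bell state, <X_A X_B> = +1 (Bell-state Pauli correlator).
The maximally-mixed part I/4 has tr(I/4 * P tensor P) = 0 for any traceless Pauli P.
So <X_A X_B>_rho = w * (+1) + (1 - w) * 0
= 0.64 * (+1)
= 0.6400

0.6400


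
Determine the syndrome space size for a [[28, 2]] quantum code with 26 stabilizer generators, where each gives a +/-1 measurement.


Each stabilizer generator gives a binary (+1 or -1) measurement outcome.
With 26 independent generators:
Total syndromes = 2^26
= 67108864

67108864


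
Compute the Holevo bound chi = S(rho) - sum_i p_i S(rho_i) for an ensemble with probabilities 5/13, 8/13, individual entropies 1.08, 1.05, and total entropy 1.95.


chi = S(rho) - sum_i p_i * S(rho_i)
Weighted entropy = 5/13 * 1.08 + 8/13 * 1.05
= 1.0615
chi = 1.95 - 1.0615
= 0.8885

0.8885


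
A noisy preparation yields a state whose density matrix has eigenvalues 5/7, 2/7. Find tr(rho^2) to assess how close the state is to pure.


tr(rho^2) = sum of eigenvalues squared
= (5/7)^2 + (2/7)^2
= (25 + 4) / 49
= 29/49
= 0.5918

0.5918


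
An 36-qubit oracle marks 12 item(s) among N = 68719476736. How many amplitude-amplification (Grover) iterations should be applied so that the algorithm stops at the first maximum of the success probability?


After j Grover iterations the success probability is P(j) = sin^2((2j+1)*theta), where sin(theta) = sqrt(k/N).
N = 2^36 = 68719476736, k = 12
sin(theta) = sqrt(k/N) = 1.321449896e-05
theta = arcsin(sqrt(k/N)) = 1.321449896e-05 rad
P(j) reaches its first maximum when (2j+1)*theta is as close as possible to pi/2, i.e. j = round(pi/(4*theta) - 1/2).
pi/(4*theta) - 1/2 = 59434.0776
(For comparison, the common estimate pi/4 * sqrt(N/k) = 59434.5776; the exact maximiser is used here.)
Optimal iterations = 59434

59434


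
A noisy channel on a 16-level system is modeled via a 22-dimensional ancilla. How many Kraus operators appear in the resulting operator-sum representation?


Tracing out the environment in an orthonormal basis {|i>_E} gives Kraus operators K_i = <i|_E U |0>_E.
Number of Kraus operators = dim(H_env) = d_env
= 22

22


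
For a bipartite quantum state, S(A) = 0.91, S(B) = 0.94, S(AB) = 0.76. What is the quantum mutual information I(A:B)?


I(A:B) = S(A) + S(B) - S(AB)
= 0.91 + 0.94 - 0.76
= 1.0900

1.0900


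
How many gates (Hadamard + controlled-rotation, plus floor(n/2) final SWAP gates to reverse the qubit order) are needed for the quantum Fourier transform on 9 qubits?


Hadamard gates: 9
Controlled rotations: n*(n-1)/2 = 9*8/2 = 36
SWAP gates: floor(n/2) = floor(9/2) = 4
Total = 9 + 36 + 4
= 49

49


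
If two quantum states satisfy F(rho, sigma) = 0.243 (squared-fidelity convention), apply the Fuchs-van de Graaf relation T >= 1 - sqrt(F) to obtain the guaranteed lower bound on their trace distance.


Fuchs-van de Graaf (squared-fidelity convention): 1 - sqrt(F) <= T <= sqrt(1 - F).
Lower bound: T >= 1 - sqrt(F)
sqrt(F) = sqrt(0.243) = 0.4930
T >= 1 - 0.4930
T >= 0.5070

0.5070


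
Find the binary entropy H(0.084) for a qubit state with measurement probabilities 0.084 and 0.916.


S = -p*log2(p) - (1-p)*log2(1-p)
p = 0.0840, 1-p = 0.9160
= -0.0840 * log2(0.0840) - 0.9160 * log2(0.9160)
= -(-0.3002) - (-0.1159)
= 0.4161

0.4161


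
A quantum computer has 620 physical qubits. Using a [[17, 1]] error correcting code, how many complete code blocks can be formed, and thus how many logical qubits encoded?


Each code block uses 17 physical qubits for 1 logical qubit(s).
Number of complete blocks = floor(620 / 17) = 36
Logical qubits = 36 * 1
= 36

36


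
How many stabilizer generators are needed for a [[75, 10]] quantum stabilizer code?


For an [[n,k]] stabilizer code:
Number of stabilizer generators = n - k
= 75 - 10
= 65

65


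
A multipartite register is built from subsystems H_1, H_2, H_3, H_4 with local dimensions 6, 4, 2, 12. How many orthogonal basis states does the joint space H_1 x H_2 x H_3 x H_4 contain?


dim(H_1 x H_2 x H_3 x H_4) = 6 * 4 * 2 * 12
= 24 * 2 * 12
= 48 * 12
= 576

576


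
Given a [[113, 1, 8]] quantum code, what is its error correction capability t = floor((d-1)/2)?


Code parameters: [[113, 1, 8]], distance d = 8.
Number of correctable errors = floor((d-1)/2)
= floor((8 - 1)/2)
= floor(7/2)
= 3

3


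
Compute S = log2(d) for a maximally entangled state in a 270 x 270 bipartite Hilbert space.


For a maximally entangled state in d x d:
S = log2(d) = log2(270)
= 8.0768

8.0768


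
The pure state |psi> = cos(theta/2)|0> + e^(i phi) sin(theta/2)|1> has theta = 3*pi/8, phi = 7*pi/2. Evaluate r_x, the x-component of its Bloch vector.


theta = 1.1781, phi = 10.9956
r_x = sin(theta)*cos(phi) = 0.9239 * 0.0000
r_x = 0.0000

0.0000


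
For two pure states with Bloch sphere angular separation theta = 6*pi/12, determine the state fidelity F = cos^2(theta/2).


For states separated by angle theta on Bloch sphere:
F = cos^2(theta/2)
theta = 6*pi/12 = 1.5708
theta/2 = 0.7854
cos(theta/2) = 0.7071
F = 0.5000

0.5000


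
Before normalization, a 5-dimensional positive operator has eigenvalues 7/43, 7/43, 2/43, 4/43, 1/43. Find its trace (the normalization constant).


tr(M) = sum of eigenvalues
= 7/43 + 7/43 + 2/43 + 4/43 + 1/43
= 21/43
= 0.4884

0.4884


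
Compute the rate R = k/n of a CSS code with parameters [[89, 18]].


Code rate R = k/n
= 18/89
= 0.2022

0.2022


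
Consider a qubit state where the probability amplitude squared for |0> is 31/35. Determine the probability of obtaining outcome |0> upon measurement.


|alpha|^2 = 31/35 = 0.8857
|beta|^2 = 1 - 31/35 = 4/35 = 0.1143
P(|0>) = |alpha|^2 = 0.8857

0.8857


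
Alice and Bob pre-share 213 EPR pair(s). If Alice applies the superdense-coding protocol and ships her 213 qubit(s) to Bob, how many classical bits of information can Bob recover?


Superdense coding allows 2 classical bits per shared entangled pair.
213 pair(s) -> 2 * 213 = 426 classical bits

426


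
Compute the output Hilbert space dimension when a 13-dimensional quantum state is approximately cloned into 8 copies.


Output space = H^(tensor 8) where dim(H) = 13
dim = 13^8
= 169 (after 2 factors)
= 2197 (after 3 factors)
= 28561 (after 4 factors)
= 371293 (after 5 factors)
= 4826809 (after 6 factors)
= 62748517 (after 7 factors)
= 815730721 (after 8 factors)
= 815730721

815730721


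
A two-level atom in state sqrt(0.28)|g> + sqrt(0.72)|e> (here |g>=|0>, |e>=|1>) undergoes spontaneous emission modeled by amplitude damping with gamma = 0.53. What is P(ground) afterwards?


For amplitude damping with parameter gamma on state sqrt(a)|0> + sqrt(b)|1>:
alpha^2 = 0.28, beta^2 = 0.72
P(|0>) = alpha^2 + gamma * beta^2
= 0.28 + 0.53 * 0.72
= 0.28 + 0.3816
= 0.6616

0.6616


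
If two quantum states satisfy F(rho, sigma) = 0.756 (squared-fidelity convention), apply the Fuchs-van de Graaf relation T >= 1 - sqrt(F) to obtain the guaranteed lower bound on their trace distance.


Fuchs-van de Graaf (squared-fidelity convention): 1 - sqrt(F) <= T <= sqrt(1 - F).
Lower bound: T >= 1 - sqrt(F)
sqrt(F) = sqrt(0.756) = 0.8695
T >= 1 - 0.8695
T >= 0.1305

0.1305


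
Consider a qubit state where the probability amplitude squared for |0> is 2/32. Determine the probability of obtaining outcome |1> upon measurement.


|alpha|^2 = 2/32 = 0.0625
|beta|^2 = 1 - 2/32 = 30/32 = 0.9375
P(|1>) = |beta|^2 = 0.9375

0.9375


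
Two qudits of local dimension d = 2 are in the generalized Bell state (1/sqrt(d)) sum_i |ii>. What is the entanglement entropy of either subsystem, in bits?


For a maximally entangled state in d x d:
S = log2(d) = log2(2)
= 1.0000

1.0000


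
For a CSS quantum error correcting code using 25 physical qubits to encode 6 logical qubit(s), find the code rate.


Code rate R = k/n
= 6/25
= 0.2400

0.2400


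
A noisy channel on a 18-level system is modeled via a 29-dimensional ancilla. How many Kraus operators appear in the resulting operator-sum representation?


Tracing out the environment in an orthonormal basis {|i>_E} gives Kraus operators K_i = <i|_E U |0>_E.
Number of Kraus operators = dim(H_env) = d_env
= 29

29


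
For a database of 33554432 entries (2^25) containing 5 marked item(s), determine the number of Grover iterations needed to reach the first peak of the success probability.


After j Grover iterations the success probability is P(j) = sin^2((2j+1)*theta), where sin(theta) = sqrt(k/N).
N = 2^25 = 33554432, k = 5
sin(theta) = sqrt(k/N) = 0.0003860202222
theta = arcsin(sqrt(k/N)) = 0.0003860202318 rad
P(j) reaches its first maximum when (2j+1)*theta is as close as possible to pi/2, i.e. j = round(pi/(4*theta) - 1/2).
pi/(4*theta) - 1/2 = 2034.1036
(For comparison, the common estimate pi/4 * sqrt(N/k) = 2034.6037; the exact maximiser is used here.)
Optimal iterations = 2034

2034
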